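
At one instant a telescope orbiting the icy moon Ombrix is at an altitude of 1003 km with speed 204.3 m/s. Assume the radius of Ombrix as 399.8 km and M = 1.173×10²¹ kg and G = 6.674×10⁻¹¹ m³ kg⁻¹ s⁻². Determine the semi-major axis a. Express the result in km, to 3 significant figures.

μ = GM = 6.674×10⁻¹¹ × 1.173×10²¹ = 7.829×10¹⁰ m³/s².
r = 399.8 + 1003 = 1402.8 km = 1.403×10⁶ m.
Vis-viva rearranged: 1/a = 2/r − v²/μ = 1.426×10⁻⁶ − 5.332×10⁻⁷ = 8.926×10⁻⁷ m⁻¹.
a = 1.120×10⁶ m = 1120.4 km.

a ≈ 1120 km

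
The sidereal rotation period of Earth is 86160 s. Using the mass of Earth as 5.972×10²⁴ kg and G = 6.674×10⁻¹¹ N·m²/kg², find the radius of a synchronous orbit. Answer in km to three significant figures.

r_sync ≈ 42200 km

μ = GM = 6.674×10⁻¹¹ × 5.972×10²⁴ = 3.986×10¹⁴ m³/s².
A synchronous orbit has period T, so by Kepler's third law a = (μT²/4π²)^(1/3).
μT²/4π² = 3.986×10¹⁴ × (8.616×10⁴)² / 39.48 = 7.495×10²² m³.
a = 4.216×10⁷ m = 42162 km.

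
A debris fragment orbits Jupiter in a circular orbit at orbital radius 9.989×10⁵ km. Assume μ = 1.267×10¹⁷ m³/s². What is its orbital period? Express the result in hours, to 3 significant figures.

T ≈ 155 hours

r = 9.989×10⁵ km = 9.989×10⁸ m.
Kepler's third law: T = 2π√(r³/μ) = 2π√((9.989×10⁸)³ / 1.267×10¹⁷).
r³/μ = 7.867×10⁹ s², so T = 2π × 8.869×10⁴ = 5.573×10⁵ s.
Converting: 5.573×10⁵ s ÷ 3600 = 154.8 hours.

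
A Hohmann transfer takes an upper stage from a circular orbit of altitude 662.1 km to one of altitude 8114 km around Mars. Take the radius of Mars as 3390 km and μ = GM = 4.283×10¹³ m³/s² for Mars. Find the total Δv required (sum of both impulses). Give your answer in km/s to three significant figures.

r₁ = 3390 + 662.1 = 4052.1 km = 4.0521×10⁶ m.
r₂ = 3390 + 8114 = 11504 km = 1.1504×10⁷ m.
Transfer ellipse a_t = (r₁ + r₂)/2 = 7.778×10⁶ m.
At r₁: circular v_c1 = √(μ/r₁) = 3251 m/s; transfer-periapsis v_p = √[μ(2/r₁ − 1/a_t)] = 3954 m/s.
Δv₁ = v_p − v_c1 = 702.7 m/s.
At r₂: circular v_c2 = √(μ/r₂) = 1930 m/s; transfer-apoapsis v_a = √[μ(2/r₂ − 1/a_t)] = 1393 m/s.
Δv₂ = v_c2 − v_a = 536.8 m/s.
Total Δv = Δv₁ + Δv₂ = 1240 m/s = 1.240 km/s.

Δv_total ≈ 1.24 km/s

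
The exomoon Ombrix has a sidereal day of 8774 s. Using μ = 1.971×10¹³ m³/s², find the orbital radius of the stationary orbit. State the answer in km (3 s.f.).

r_sync ≈ 3370 km

A synchronous orbit has period T, so by Kepler's third law a = (μT²/4π²)^(1/3).
μT²/4π² = 1.971×10¹³ × (8.774×10³)² / 39.48 = 3.843×10¹⁹ m³.
a = 3.375×10⁶ m = 3374.7 km.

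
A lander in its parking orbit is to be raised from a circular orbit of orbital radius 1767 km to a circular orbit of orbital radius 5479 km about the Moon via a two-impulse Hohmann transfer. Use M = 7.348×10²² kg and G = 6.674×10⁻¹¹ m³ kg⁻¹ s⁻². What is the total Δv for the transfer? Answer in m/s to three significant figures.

μ = GM = 6.674×10⁻¹¹ × 7.348×10²² = 4.904×10¹² m³/s².
r₁ = 1767 km = 1.767×10⁶ m.
r₂ = 5479 km = 5.479×10⁶ m.
Transfer ellipse a_t = (r₁ + r₂)/2 = 3.623×10⁶ m.
At r₁: circular v_c1 = √(μ/r₁) = 1666 m/s; transfer-perilune v_p = √[μ(2/r₁ − 1/a_t)] = 2049 m/s.
Δv₁ = v_p − v_c1 = 382.7 m/s.
At r₂: circular v_c2 = √(μ/r₂) = 946.1 m/s; transfer-apolune v_a = √[μ(2/r₂ − 1/a_t)] = 660.7 m/s.
Δv₂ = v_c2 − v_a = 285.4 m/s.
Total Δv = Δv₁ + Δv₂ = 668.1 m/s.

Δv_total ≈ 668 m/s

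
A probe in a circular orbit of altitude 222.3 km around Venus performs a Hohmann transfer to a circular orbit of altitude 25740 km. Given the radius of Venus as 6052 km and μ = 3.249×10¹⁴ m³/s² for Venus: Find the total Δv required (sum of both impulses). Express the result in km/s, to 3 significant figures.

Δv_total ≈ 3.47 km/s

r₁ = 6052 + 222.3 = 6274.3 km = 6.2743×10⁶ m.
r₂ = 6052 + 25740 = 31792 km = 3.1792×10⁷ m.
Transfer ellipse a_t = (r₁ + r₂)/2 = 1.903×10⁷ m.
At r₁: circular v_c1 = √(μ/r₁) = 7196 m/s; transfer-periapsis v_p = √[μ(2/r₁ − 1/a_t)] = 9300 m/s.
Δv₁ = v_p − v_c1 = 2104 m/s.
At r₂: circular v_c2 = √(μ/r₂) = 3197 m/s; transfer-apoapsis v_a = √[μ(2/r₂ − 1/a_t)] = 1835 m/s.
Δv₂ = v_c2 − v_a = 1361 m/s.
Total Δv = Δv₁ + Δv₂ = 3466 m/s = 3.466 km/s.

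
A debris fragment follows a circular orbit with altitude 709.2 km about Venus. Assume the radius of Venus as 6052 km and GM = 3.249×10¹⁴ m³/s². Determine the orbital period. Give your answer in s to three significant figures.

r = 6052 + 709.2 = 6761.2 km = 6.7612×10⁶ m.
Kepler's third law: T = 2π√(r³/μ) = 2π√((6.761×10⁶)³ / 3.249×10¹⁴).
r³/μ = 9.513×10⁵ s², so T = 2π × 9.754×10² = 6.128×10³ s.

T ≈ 6130 s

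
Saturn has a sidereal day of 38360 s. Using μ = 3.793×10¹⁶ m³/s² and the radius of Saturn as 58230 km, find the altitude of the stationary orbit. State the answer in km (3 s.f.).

A synchronous orbit has period T, so by Kepler's third law a = (μT²/4π²)^(1/3).
μT²/4π² = 3.793×10¹⁶ × (3.836×10⁴)² / 39.48 = 1.414×10²⁴ m³.
a = 1.122×10⁸ m = 1.1223×10⁵ km.
Altitude h = a − R = 1.1223×10⁵ − 58230 = 54005 km.

h_sync ≈ 54000 km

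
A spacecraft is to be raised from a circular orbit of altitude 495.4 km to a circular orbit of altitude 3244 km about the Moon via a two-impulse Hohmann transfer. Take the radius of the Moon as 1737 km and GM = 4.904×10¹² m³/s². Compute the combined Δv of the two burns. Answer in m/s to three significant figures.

Δv_total ≈ 471 m/s

r₁ = 1737 + 495.4 = 2232.4 km = 2.2324×10⁶ m.
r₂ = 1737 + 3244 = 4981.0 km = 4.9810×10⁶ m.
Transfer ellipse a_t = (r₁ + r₂)/2 = 3.607×10⁶ m.
At r₁: circular v_c1 = √(μ/r₁) = 1482 m/s; transfer-perilune v_p = √[μ(2/r₁ − 1/a_t)] = 1742 m/s.
Δv₁ = v_p − v_c1 = 259.6 m/s.
At r₂: circular v_c2 = √(μ/r₂) = 992.2 m/s; transfer-apolune v_a = √[μ(2/r₂ − 1/a_t)] = 780.6 m/s.
Δv₂ = v_c2 − v_a = 211.6 m/s.
Total Δv = Δv₁ + Δv₂ = 471.2 m/s.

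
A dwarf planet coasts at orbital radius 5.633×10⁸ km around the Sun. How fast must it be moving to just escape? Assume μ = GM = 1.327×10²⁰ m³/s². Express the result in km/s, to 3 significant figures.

r = 5.633×10⁸ km = 5.633×10¹¹ m.
Escape speed v_esc = √(2μ/r) = √(2 × 1.327×10²⁰ / 5.633×10¹¹) = √(4.712×10⁸) = 21710 m/s.
= 21.71 km/s.

v_esc ≈ 21.7 km/s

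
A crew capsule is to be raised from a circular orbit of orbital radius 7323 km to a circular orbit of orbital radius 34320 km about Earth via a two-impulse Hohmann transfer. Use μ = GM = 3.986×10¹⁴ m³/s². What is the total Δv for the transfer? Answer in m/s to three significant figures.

Δv_total ≈ 3480 m/s

r₁ = 7323 km = 7.323×10⁶ m.
r₂ = 34320 km = 3.432×10⁷ m.
Transfer ellipse a_t = (r₁ + r₂)/2 = 2.082×10⁷ m.
At r₁: circular v_c1 = √(μ/r₁) = 7378 m/s; transfer-perigee v_p = √[μ(2/r₁ − 1/a_t)] = 9472 m/s.
Δv₁ = v_p − v_c1 = 2094 m/s.
At r₂: circular v_c2 = √(μ/r₂) = 3408 m/s; transfer-apogee v_a = √[μ(2/r₂ − 1/a_t)] = 2021 m/s.
Δv₂ = v_c2 − v_a = 1387 m/s.
Total Δv = Δv₁ + Δv₂ = 3481 m/s.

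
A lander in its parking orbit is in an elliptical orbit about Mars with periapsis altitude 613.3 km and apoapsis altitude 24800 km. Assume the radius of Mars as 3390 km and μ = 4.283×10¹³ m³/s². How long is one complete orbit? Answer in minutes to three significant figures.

r_p = 3390 + 613.3 = 4003.3 km = 4.0033×10⁶ m.
r_a = 3390 + 24800 = 28190 km = 2.8190×10⁷ m.
Semi-major axis a = (r_p + r_a)/2 = (4003.3 + 28190)/2 = 16097 km = 1.610×10⁷ m.
By Kepler's third law T = 2π√(a³/μ) = 2π × 9.868×10³ = 6.200×10⁴ s.
= 1033 minutes.

T ≈ 1030 minutes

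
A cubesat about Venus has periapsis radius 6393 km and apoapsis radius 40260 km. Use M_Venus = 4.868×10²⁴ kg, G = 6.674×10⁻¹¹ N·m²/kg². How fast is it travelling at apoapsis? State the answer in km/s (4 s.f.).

μ = GM = 6.674×10⁻¹¹ × 4.868×10²⁴ = 3.249×10¹⁴ m³/s².
Semi-major axis a = (r_p + r_a)/2 = 23326 km = 2.333×10⁷ m.
Vis-viva: v² = μ(2/r − 1/a) = 3.249×10¹⁴ × (4.968×10⁻⁸ − 4.287×10⁻⁸) = 2.212×10⁶ m²/s².
v = 1487 m/s = 1.487 km/s.

v ≈ 1.487 km/s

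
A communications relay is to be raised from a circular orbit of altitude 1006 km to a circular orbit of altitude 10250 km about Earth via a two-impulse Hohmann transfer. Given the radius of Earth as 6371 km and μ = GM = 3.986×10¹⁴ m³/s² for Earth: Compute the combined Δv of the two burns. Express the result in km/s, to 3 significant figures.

Δv_total ≈ 2.36 km/s

r₁ = 6371 + 1006 = 7377.0 km = 7.3770×10⁶ m.
r₂ = 6371 + 10250 = 16621 km = 1.6621×10⁷ m.
Transfer ellipse a_t = (r₁ + r₂)/2 = 1.200×10⁷ m.
At r₁: circular v_c1 = √(μ/r₁) = 7351 m/s; transfer-perigee v_p = √[μ(2/r₁ − 1/a_t)] = 8651 m/s.
Δv₁ = v_p − v_c1 = 1301 m/s.
At r₂: circular v_c2 = √(μ/r₂) = 4897 m/s; transfer-apogee v_a = √[μ(2/r₂ − 1/a_t)] = 3840 m/s.
Δv₂ = v_c2 − v_a = 1057 m/s.
Total Δv = Δv₁ + Δv₂ = 2358 m/s = 2.358 km/s.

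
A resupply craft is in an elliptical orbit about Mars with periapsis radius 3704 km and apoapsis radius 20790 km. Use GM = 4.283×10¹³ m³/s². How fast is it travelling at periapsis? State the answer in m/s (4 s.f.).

v ≈ 4430 m/s

Semi-major axis a = (r_p + r_a)/2 = 12247 km = 1.225×10⁷ m.
Vis-viva: v² = μ(2/r − 1/a) = 4.283×10¹³ × (5.400×10⁻⁷ − 8.165×10⁻⁸) = 1.963×10⁷ m²/s².
v = 4430 m/s.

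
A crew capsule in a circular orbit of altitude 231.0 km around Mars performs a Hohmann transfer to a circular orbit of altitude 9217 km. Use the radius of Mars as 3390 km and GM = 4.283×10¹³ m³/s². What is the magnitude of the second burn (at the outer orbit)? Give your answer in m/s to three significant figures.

r₁ = 3390 + 231.0 = 3621.0 km = 3.6210×10⁶ m.
r₂ = 3390 + 9217 = 12607 km = 1.2607×10⁷ m.
Transfer ellipse a_t = (r₁ + r₂)/2 = 8.114×10⁶ m.
At r₁: circular v_c1 = √(μ/r₁) = 3439 m/s; transfer-periapsis v_p = √[μ(2/r₁ − 1/a_t)] = 4287 m/s.
At r₂: circular v_c2 = √(μ/r₂) = 1843 m/s; transfer-apoapsis v_a = √[μ(2/r₂ − 1/a_t)] = 1231 m/s.
Δv₂ = v_c2 − v_a = 611.9 m/s.

Δv ≈ 612 m/s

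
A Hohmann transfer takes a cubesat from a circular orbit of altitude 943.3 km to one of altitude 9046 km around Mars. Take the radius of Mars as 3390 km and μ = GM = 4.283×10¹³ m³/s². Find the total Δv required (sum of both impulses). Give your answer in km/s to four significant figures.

Δv_total ≈ 1.207 km/s

r₁ = 3390 + 943.3 = 4333.3 km = 4.3333×10⁶ m.
r₂ = 3390 + 9046 = 12436 km = 1.2436×10⁷ m.
Transfer ellipse a_t = (r₁ + r₂)/2 = 8.385×10⁶ m.
At r₁: circular v_c1 = √(μ/r₁) = 3144 m/s; transfer-periapsis v_p = √[μ(2/r₁ − 1/a_t)] = 3829 m/s.
Δv₁ = v_p − v_c1 = 684.9 m/s.
At r₂: circular v_c2 = √(μ/r₂) = 1856 m/s; transfer-apoapsis v_a = √[μ(2/r₂ − 1/a_t)] = 1334 m/s.
Δv₂ = v_c2 − v_a = 521.7 m/s.
Total Δv = Δv₁ + Δv₂ = 1207 m/s = 1.207 km/s.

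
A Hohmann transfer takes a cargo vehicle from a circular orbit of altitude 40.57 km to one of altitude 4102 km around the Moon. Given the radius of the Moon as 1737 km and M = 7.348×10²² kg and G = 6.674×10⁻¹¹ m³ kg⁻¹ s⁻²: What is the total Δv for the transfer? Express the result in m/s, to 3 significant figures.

μ = GM = 6.674×10⁻¹¹ × 7.348×10²² = 4.904×10¹² m³/s².
r₁ = 1737 + 40.57 = 1777.6 km = 1.7776×10⁶ m.
r₂ = 1737 + 4102 = 5839.0 km = 5.8390×10⁶ m.
Transfer ellipse a_t = (r₁ + r₂)/2 = 3.808×10⁶ m.
At r₁: circular v_c1 = √(μ/r₁) = 1661 m/s; transfer-perilune v_p = √[μ(2/r₁ − 1/a_t)] = 2057 m/s.
Δv₁ = v_p − v_c1 = 395.7 m/s.
At r₂: circular v_c2 = √(μ/r₂) = 916.4 m/s; transfer-apolune v_a = √[μ(2/r₂ − 1/a_t)] = 626.1 m/s.
Δv₂ = v_c2 − v_a = 290.3 m/s.
Total Δv = Δv₁ + Δv₂ = 686.0 m/s.

Δv_total ≈ 686 m/s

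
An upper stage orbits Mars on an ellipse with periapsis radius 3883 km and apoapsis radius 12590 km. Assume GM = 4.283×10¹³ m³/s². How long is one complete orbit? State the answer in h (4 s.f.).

Semi-major axis a = (r_p + r_a)/2 = (3883.0 + 12590)/2 = 8236.5 km = 8.236×10⁶ m.
By Kepler's third law T = 2π√(a³/μ) = 2π × 3.612×10³ = 2.269×10⁴ s.
= 6.304 h.

T ≈ 6.304 h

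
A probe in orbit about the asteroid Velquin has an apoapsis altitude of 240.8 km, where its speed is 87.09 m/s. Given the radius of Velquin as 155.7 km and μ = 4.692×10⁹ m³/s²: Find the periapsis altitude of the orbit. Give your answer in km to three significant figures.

periapsis altitude ≈ 31.3 km

r_a = 155.7 + 240.8 = 396.50 km = 3.965×10⁵ m.
Specific energy ε = v²/2 − μ/r = -8.041×10³ J/kg, so a = −μ/(2ε) = 2.917×10⁵ m.
The apsides satisfy r_p + r_a = 2a, so the periapsis radius is 2a − r_a = 1.870×10⁵ m = 186.99 km.
Periapsis altitude = 186.99 − 155.7 = 31.294 km.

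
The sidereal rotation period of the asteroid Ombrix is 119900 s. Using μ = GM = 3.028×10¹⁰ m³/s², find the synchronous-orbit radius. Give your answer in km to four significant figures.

r_sync ≈ 2226 km

A synchronous orbit has period T, so by Kepler's third law a = (μT²/4π²)^(1/3).
μT²/4π² = 3.028×10¹⁰ × (1.199×10⁵)² / 39.48 = 1.103×10¹⁹ m³.
a = 2.226×10⁶ m = 2225.8 km.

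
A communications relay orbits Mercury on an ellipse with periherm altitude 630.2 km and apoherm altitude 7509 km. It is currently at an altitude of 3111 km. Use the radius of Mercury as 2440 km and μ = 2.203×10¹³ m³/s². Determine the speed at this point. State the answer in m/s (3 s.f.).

r_p = 2440 + 630.2 = 3070.2 km = 3.0702×10⁶ m.
r_a = 2440 + 7509 = 9949.0 km = 9.9490×10⁶ m.
r = 2440 + 3111 = 5551.0 km = 5.551×10⁶ m.
Semi-major axis a = (r_p + r_a)/2 = 6509.6 km = 6.510×10⁶ m.
Vis-viva: v² = μ(2/r − 1/a) = 2.203×10¹³ × (3.603×10⁻⁷ − 1.536×10⁻⁷) = 4.553×10⁶ m²/s².
v = 2134 m/s.

v ≈ 2130 m/s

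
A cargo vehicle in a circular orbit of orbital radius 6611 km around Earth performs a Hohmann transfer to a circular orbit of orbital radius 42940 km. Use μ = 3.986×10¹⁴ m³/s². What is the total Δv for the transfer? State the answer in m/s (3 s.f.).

r₁ = 6611 km = 6.611×10⁶ m.
r₂ = 42940 km = 4.294×10⁷ m.
Transfer ellipse a_t = (r₁ + r₂)/2 = 2.478×10⁷ m.
At r₁: circular v_c1 = √(μ/r₁) = 7765 m/s; transfer-perigee v_p = √[μ(2/r₁ − 1/a_t)] = 10220 m/s.
Δv₁ = v_p − v_c1 = 2458 m/s.
At r₂: circular v_c2 = √(μ/r₂) = 3047 m/s; transfer-apogee v_a = √[μ(2/r₂ − 1/a_t)] = 1574 m/s.
Δv₂ = v_c2 − v_a = 1473 m/s.
Total Δv = Δv₁ + Δv₂ = 3930 m/s.

Δv_total ≈ 3930 m/s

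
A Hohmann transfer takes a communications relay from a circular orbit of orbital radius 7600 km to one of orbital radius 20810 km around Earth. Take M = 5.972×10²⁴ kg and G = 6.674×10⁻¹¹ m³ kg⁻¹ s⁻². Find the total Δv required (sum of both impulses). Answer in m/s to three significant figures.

μ = GM = 6.674×10⁻¹¹ × 5.972×10²⁴ = 3.986×10¹⁴ m³/s².
r₁ = 7600 km = 7.600×10⁶ m.
r₂ = 20810 km = 2.081×10⁷ m.
Transfer ellipse a_t = (r₁ + r₂)/2 = 1.420×10⁷ m.
At r₁: circular v_c1 = √(μ/r₁) = 7242 m/s; transfer-perigee v_p = √[μ(2/r₁ − 1/a_t)] = 8765 m/s.
Δv₁ = v_p − v_c1 = 1523 m/s.
At r₂: circular v_c2 = √(μ/r₂) = 4376 m/s; transfer-apogee v_a = √[μ(2/r₂ − 1/a_t)] = 3201 m/s.
Δv₂ = v_c2 − v_a = 1175 m/s.
Total Δv = Δv₁ + Δv₂ = 2699 m/s.

Δv_total ≈ 2700 m/s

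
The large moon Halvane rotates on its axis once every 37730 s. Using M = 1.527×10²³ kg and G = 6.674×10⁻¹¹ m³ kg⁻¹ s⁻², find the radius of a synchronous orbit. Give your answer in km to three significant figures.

r_sync ≈ 7160 km

μ = GM = 6.674×10⁻¹¹ × 1.527×10²³ = 1.019×10¹³ m³/s².
A synchronous orbit has period T, so by Kepler's third law a = (μT²/4π²)^(1/3).
μT²/4π² = 1.019×10¹³ × (3.773×10⁴)² / 39.48 = 3.675×10²⁰ m³.
a = 7.163×10⁶ m = 7162.7 km.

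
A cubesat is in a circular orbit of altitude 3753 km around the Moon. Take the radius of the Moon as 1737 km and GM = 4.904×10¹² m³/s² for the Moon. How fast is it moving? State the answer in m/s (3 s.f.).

v ≈ 945 m/s

r = 1737 + 3753 = 5490.0 km = 5.4900×10⁶ m.
For a circular orbit v = √(μ/r) = √(4.904×10¹² / 5.490×10⁶) = √(8.933×10⁵) = 945.1 m/s.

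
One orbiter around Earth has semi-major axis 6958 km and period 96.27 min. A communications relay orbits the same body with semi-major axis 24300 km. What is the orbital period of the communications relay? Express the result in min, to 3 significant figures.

T₂ ≈ 628 min

Kepler's third law: T² ∝ a³, so T₂ = T₁ (a₂/a₁)^(3/2).
a₂/a₁ = 3.492, (a₂/a₁)^(3/2) = 6.527.
T₂ = 96.27 × 6.527 = 628.3 min.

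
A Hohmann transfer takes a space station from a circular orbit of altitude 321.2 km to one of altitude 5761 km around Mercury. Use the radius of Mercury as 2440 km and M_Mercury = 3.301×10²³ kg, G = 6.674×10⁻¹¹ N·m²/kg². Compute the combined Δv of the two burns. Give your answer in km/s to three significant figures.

Δv_total ≈ 1.11 km/s

μ = GM = 6.674×10⁻¹¹ × 3.301×10²³ = 2.203×10¹³ m³/s².
r₁ = 2440 + 321.2 = 2761.2 km = 2.7612×10⁶ m.
r₂ = 2440 + 5761 = 8201.0 km = 8.2010×10⁶ m.
Transfer ellipse a_t = (r₁ + r₂)/2 = 5.481×10⁶ m.
At r₁: circular v_c1 = √(μ/r₁) = 2825 m/s; transfer-periherm v_p = √[μ(2/r₁ − 1/a_t)] = 3455 m/s.
Δv₁ = v_p − v_c1 = 630.5 m/s.
At r₂: circular v_c2 = √(μ/r₂) = 1639 m/s; transfer-apoherm v_a = √[μ(2/r₂ − 1/a_t)] = 1163 m/s.
Δv₂ = v_c2 − v_a = 475.7 m/s.
Total Δv = Δv₁ + Δv₂ = 1106 m/s = 1.106 km/s.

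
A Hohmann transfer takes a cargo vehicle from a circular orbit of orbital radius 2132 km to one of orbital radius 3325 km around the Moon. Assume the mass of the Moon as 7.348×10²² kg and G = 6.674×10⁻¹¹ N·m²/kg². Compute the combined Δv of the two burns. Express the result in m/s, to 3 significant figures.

μ = GM = 6.674×10⁻¹¹ × 7.348×10²² = 4.904×10¹² m³/s².
r₁ = 2132 km = 2.132×10⁶ m.
r₂ = 3325 km = 3.325×10⁶ m.
Transfer ellipse a_t = (r₁ + r₂)/2 = 2.728×10⁶ m.
At r₁: circular v_c1 = √(μ/r₁) = 1517 m/s; transfer-perilune v_p = √[μ(2/r₁ − 1/a_t)] = 1674 m/s.
Δv₁ = v_p − v_c1 = 157.6 m/s.
At r₂: circular v_c2 = √(μ/r₂) = 1214 m/s; transfer-apolune v_a = √[μ(2/r₂ − 1/a_t)] = 1074 m/s.
Δv₂ = v_c2 − v_a = 140.9 m/s.
Total Δv = Δv₁ + Δv₂ = 298.5 m/s.

Δv_total ≈ 299 m/s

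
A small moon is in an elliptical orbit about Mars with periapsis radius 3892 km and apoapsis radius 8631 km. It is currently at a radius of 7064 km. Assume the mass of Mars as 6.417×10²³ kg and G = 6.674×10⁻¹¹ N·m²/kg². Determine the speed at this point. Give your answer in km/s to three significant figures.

μ = GM = 6.674×10⁻¹¹ × 6.417×10²³ = 4.283×10¹³ m³/s².
Semi-major axis a = (r_p + r_a)/2 = 6261.5 km = 6.262×10⁶ m.
Vis-viva: v² = μ(2/r − 1/a) = 4.283×10¹³ × (2.831×10⁻⁷ − 1.597×10⁻⁷) = 5.286×10⁶ m²/s².
v = 2299 m/s = 2.299 km/s.

v ≈ 2.30 km/s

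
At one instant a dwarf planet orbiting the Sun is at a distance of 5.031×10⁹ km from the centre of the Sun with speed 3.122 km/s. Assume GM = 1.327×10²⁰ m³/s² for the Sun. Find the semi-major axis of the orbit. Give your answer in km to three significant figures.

r = 5.031×10¹² m.
Vis-viva rearranged: 1/a = 2/r − v²/μ = 3.975×10⁻¹³ − 7.345×10⁻¹⁴ = 3.241×10⁻¹³ m⁻¹.
a = 3.086×10¹² m = 3.0856×10⁹ km.

a ≈ 3.09×10⁹ km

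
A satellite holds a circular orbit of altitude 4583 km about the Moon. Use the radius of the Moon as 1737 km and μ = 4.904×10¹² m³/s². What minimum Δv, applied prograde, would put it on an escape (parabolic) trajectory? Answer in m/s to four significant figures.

Δv ≈ 364.9 m/s

r = 1737 + 4583 = 6320.0 km = 6.3200×10⁶ m.
Circular speed v_c = √(μ/r) = 880.9 m/s.
Escape speed v_esc = √(2μ/r) = √2 × v_c = 1246 m/s.
Δv = v_esc − v_c = 364.9 m/s.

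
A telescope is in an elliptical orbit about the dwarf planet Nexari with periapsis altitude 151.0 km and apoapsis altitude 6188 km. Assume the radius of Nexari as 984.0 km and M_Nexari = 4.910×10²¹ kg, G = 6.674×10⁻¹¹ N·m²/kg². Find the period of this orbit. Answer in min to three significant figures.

μ = GM = 6.674×10⁻¹¹ × 4.910×10²¹ = 3.277×10¹¹ m³/s².
r_p = 984.0 + 151.0 = 1135.0 km = 1.1350×10⁶ m.
r_a = 984.0 + 6188 = 7172.0 km = 7.1720×10⁶ m.
Semi-major axis a = (r_p + r_a)/2 = (1135.0 + 7172.0)/2 = 4153.5 km = 4.154×10⁶ m.
By Kepler's third law T = 2π√(a³/μ) = 2π × 1.479×10⁴ = 9.291×10⁴ s.
= 1549 min.

T ≈ 1550 min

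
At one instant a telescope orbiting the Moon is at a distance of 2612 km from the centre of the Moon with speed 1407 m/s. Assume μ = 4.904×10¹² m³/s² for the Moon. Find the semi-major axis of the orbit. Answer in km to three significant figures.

a ≈ 2760 km

r = 2.612×10⁶ m.
Specific orbital energy ε = v²/2 − μ/r = (1407)²/2 − 4.904×10¹²/2.612×10⁶ = -8.877×10⁵ J/kg.
Since ε = −μ/(2a), a = −μ/(2ε) = 2.762×10⁶ m = 2762.3 km.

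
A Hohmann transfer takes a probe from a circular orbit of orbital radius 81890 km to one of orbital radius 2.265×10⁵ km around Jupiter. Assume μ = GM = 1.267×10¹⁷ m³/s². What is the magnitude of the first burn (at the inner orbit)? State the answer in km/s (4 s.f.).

r₁ = 81890 km = 8.189×10⁷ m.
r₂ = 2.265×10⁵ km = 2.265×10⁸ m.
Transfer ellipse a_t = (r₁ + r₂)/2 = 1.542×10⁸ m.
At r₁: circular v_c1 = √(μ/r₁) = 39330 m/s; transfer-perijove v_p = √[μ(2/r₁ − 1/a_t)] = 47670 m/s.
Δv₁ = v_p − v_c1 = 8338 m/s.
= 8.338 km/s.

Δv ≈ 8.338 km/s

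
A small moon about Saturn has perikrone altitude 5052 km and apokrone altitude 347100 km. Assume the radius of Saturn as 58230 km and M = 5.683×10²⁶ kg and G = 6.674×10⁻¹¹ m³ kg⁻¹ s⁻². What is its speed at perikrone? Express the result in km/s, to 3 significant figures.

μ = GM = 6.674×10⁻¹¹ × 5.683×10²⁶ = 3.793×10¹⁶ m³/s².
r_p = 58230 + 5052 = 63282 km = 6.3282×10⁷ m.
r_a = 58230 + 347100 = 405330 km = 4.0533×10⁸ m.
Semi-major axis a = (r_p + r_a)/2 = 2.3431×10⁵ km = 2.343×10⁸ m.
Vis-viva: v² = μ(2/r − 1/a) = 3.793×10¹⁶ × (3.160×10⁻⁸ − 4.268×10⁻⁹) = 1.037×10⁹ m²/s².
v = 32200 m/s = 32.20 km/s.

v ≈ 32.2 km/s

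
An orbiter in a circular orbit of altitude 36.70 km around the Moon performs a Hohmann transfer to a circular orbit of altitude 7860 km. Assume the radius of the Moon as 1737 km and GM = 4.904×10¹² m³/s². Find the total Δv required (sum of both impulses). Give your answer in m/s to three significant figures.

r₁ = 1737 + 36.70 = 1773.7 km = 1.7737×10⁶ m.
r₂ = 1737 + 7860 = 9597.0 km = 9.5970×10⁶ m.
Transfer ellipse a_t = (r₁ + r₂)/2 = 5.685×10⁶ m.
At r₁: circular v_c1 = √(μ/r₁) = 1663 m/s; transfer-perilune v_p = √[μ(2/r₁ − 1/a_t)] = 2160 m/s.
Δv₁ = v_p − v_c1 = 497.6 m/s.
At r₂: circular v_c2 = √(μ/r₂) = 714.8 m/s; transfer-apolune v_a = √[μ(2/r₂ − 1/a_t)] = 399.3 m/s.
Δv₂ = v_c2 − v_a = 315.6 m/s.
Total Δv = Δv₁ + Δv₂ = 813.1 m/s.

Δv_total ≈ 813 m/s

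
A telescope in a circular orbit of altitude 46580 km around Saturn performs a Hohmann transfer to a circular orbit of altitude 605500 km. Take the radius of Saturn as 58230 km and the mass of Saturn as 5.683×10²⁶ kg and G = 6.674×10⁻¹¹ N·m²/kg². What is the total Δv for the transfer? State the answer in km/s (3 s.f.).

μ = GM = 6.674×10⁻¹¹ × 5.683×10²⁶ = 3.793×10¹⁶ m³/s².
r₁ = 58230 + 46580 = 104810 km = 1.0481×10⁸ m.
r₂ = 58230 + 605500 = 663730 km = 6.6373×10⁸ m.
Transfer ellipse a_t = (r₁ + r₂)/2 = 3.843×10⁸ m.
At r₁: circular v_c1 = √(μ/r₁) = 19020 m/s; transfer-perikrone v_p = √[μ(2/r₁ − 1/a_t)] = 25000 m/s.
Δv₁ = v_p − v_c1 = 5978 m/s.
At r₂: circular v_c2 = √(μ/r₂) = 7559 m/s; transfer-apokrone v_a = √[μ(2/r₂ − 1/a_t)] = 3948 m/s.
Δv₂ = v_c2 − v_a = 3611 m/s.
Total Δv = Δv₁ + Δv₂ = 9589 m/s = 9.589 km/s.

Δv_total ≈ 9.59 km/s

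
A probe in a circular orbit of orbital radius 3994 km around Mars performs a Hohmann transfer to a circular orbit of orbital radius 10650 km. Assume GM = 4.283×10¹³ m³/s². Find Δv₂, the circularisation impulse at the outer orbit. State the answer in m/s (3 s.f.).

r₁ = 3994 km = 3.994×10⁶ m.
r₂ = 10650 km = 1.065×10⁷ m.
Transfer ellipse a_t = (r₁ + r₂)/2 = 7.322×10⁶ m.
At r₁: circular v_c1 = √(μ/r₁) = 3275 m/s; transfer-periapsis v_p = √[μ(2/r₁ − 1/a_t)] = 3949 m/s.
At r₂: circular v_c2 = √(μ/r₂) = 2005 m/s; transfer-apoapsis v_a = √[μ(2/r₂ − 1/a_t)] = 1481 m/s.
Δv₂ = v_c2 − v_a = 524.3 m/s.

Δv ≈ 524 m/s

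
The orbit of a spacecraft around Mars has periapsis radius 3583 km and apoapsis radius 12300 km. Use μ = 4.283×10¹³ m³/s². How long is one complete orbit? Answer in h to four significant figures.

Semi-major axis a = (r_p + r_a)/2 = (3583.0 + 12300)/2 = 7941.5 km = 7.942×10⁶ m.
By Kepler's third law T = 2π√(a³/μ) = 2π × 3.420×10³ = 2.149×10⁴ s.
= 5.968 h.

T ≈ 5.968 h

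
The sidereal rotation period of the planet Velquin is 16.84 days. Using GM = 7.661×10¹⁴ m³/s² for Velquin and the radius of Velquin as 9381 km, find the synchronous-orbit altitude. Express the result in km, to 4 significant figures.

h_sync ≈ 3.357×10⁵ km

T = 16.84 days = 1.455×10⁶ s.
A synchronous orbit has period T, so by Kepler's third law a = (μT²/4π²)^(1/3).
μT²/4π² = 7.661×10¹⁴ × (1.455×10⁶)² / 39.48 = 4.108×10²⁵ m³.
a = 3.450×10⁸ m = 3.4505×10⁵ km.
Altitude h = a − R = 3.4505×10⁵ − 9381 = 3.3567×10⁵ km.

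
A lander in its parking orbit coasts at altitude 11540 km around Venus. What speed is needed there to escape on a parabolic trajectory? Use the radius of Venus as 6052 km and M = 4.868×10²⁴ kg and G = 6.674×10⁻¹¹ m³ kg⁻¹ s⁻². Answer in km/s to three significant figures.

v_esc ≈ 6.08 km/s

μ = GM = 6.674×10⁻¹¹ × 4.868×10²⁴ = 3.249×10¹⁴ m³/s².
r = 6052 + 11540 = 17592 km = 1.7592×10⁷ m.
Escape speed v_esc = √(2μ/r) = √(2 × 3.249×10¹⁴ / 1.759×10⁷) = √(3.694×10⁷) = 6078 m/s.
= 6.078 km/s.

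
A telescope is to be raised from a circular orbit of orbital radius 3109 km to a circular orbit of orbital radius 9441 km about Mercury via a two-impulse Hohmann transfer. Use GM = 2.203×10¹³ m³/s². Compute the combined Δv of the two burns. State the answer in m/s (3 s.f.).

Δv_total ≈ 1060 m/s

r₁ = 3109 km = 3.109×10⁶ m.
r₂ = 9441 km = 9.441×10⁶ m.
Transfer ellipse a_t = (r₁ + r₂)/2 = 6.275×10⁶ m.
At r₁: circular v_c1 = √(μ/r₁) = 2662 m/s; transfer-periherm v_p = √[μ(2/r₁ − 1/a_t)] = 3265 m/s.
Δv₁ = v_p − v_c1 = 603.2 m/s.
At r₂: circular v_c2 = √(μ/r₂) = 1528 m/s; transfer-apoherm v_a = √[μ(2/r₂ − 1/a_t)] = 1075 m/s.
Δv₂ = v_c2 − v_a = 452.3 m/s.
Total Δv = Δv₁ + Δv₂ = 1056 m/s.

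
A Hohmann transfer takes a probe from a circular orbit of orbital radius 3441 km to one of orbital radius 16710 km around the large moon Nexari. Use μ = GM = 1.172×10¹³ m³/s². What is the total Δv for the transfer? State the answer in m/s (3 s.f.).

r₁ = 3441 km = 3.441×10⁶ m.
r₂ = 16710 km = 1.671×10⁷ m.
Transfer ellipse a_t = (r₁ + r₂)/2 = 1.008×10⁷ m.
At r₁: circular v_c1 = √(μ/r₁) = 1846 m/s; transfer-periapsis v_p = √[μ(2/r₁ − 1/a_t)] = 2377 m/s.
Δv₁ = v_p − v_c1 = 531.2 m/s.
At r₂: circular v_c2 = √(μ/r₂) = 837.5 m/s; transfer-apoapsis v_a = √[μ(2/r₂ − 1/a_t)] = 489.4 m/s.
Δv₂ = v_c2 − v_a = 348.1 m/s.
Total Δv = Δv₁ + Δv₂ = 879.2 m/s.

Δv_total ≈ 879 m/s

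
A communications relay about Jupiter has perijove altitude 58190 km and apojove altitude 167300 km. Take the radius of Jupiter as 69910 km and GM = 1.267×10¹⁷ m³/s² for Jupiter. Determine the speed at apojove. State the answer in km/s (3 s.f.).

r_p = 69910 + 58190 = 128100 km = 1.2810×10⁸ m.
r_a = 69910 + 167300 = 237210 km = 2.3721×10⁸ m.
Semi-major axis a = (r_p + r_a)/2 = 1.8266×10⁵ km = 1.827×10⁸ m.
Vis-viva: v² = μ(2/r − 1/a) = 1.267×10¹⁷ × (8.431×10⁻⁹ − 5.475×10⁻⁹) = 3.746×10⁸ m²/s².
v = 19350 m/s = 19.35 km/s.

v ≈ 19.4 km/s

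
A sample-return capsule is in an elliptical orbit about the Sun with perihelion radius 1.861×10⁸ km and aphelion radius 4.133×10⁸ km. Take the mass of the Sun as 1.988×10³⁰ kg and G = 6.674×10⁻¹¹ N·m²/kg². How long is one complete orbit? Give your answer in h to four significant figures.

T ≈ 24860 h

μ = GM = 6.674×10⁻¹¹ × 1.988×10³⁰ = 1.327×10²⁰ m³/s².
Semi-major axis a = (r_p + r_a)/2 = (1.8610×10⁸ + 4.1330×10⁸)/2 = 2.9970×10⁸ km = 2.997×10¹¹ m.
By Kepler's third law T = 2π√(a³/μ) = 2π × 1.424×10⁷ = 8.950×10⁷ s.
= 24860 h.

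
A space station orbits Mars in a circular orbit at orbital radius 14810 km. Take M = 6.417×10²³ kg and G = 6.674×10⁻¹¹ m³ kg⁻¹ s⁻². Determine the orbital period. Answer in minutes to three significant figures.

T ≈ 912 minutes

μ = GM = 6.674×10⁻¹¹ × 6.417×10²³ = 4.283×10¹³ m³/s².
r = 14810 km = 1.481×10⁷ m.
Kepler's third law: T = 2π√(r³/μ) = 2π√((1.481×10⁷)³ / 4.283×10¹³).
r³/μ = 7.585×10⁷ s², so T = 2π × 8.709×10³ = 5.472×10⁴ s.
Converting: 5.472×10⁴ s ÷ 60.00 = 912.0 minutes.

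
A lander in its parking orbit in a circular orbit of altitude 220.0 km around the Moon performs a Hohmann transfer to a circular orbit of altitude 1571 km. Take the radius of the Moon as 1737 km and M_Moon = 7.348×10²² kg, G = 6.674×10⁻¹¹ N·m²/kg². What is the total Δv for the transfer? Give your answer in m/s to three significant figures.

μ = GM = 6.674×10⁻¹¹ × 7.348×10²² = 4.904×10¹² m³/s².
r₁ = 1737 + 220.0 = 1957.0 km = 1.9570×10⁶ m.
r₂ = 1737 + 1571 = 3308.0 km = 3.3080×10⁶ m.
Transfer ellipse a_t = (r₁ + r₂)/2 = 2.632×10⁶ m.
At r₁: circular v_c1 = √(μ/r₁) = 1583 m/s; transfer-perilune v_p = √[μ(2/r₁ − 1/a_t)] = 1775 m/s.
Δv₁ = v_p − v_c1 = 191.5 m/s.
At r₂: circular v_c2 = √(μ/r₂) = 1218 m/s; transfer-apolune v_a = √[μ(2/r₂ − 1/a_t)] = 1050 m/s.
Δv₂ = v_c2 − v_a = 167.8 m/s.
Total Δv = Δv₁ + Δv₂ = 359.3 m/s.

Δv_total ≈ 359 m/s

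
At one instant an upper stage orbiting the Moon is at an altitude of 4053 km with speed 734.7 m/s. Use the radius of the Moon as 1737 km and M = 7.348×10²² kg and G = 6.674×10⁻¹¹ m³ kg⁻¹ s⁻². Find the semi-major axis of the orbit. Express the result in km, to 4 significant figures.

a ≈ 4249 km

μ = GM = 6.674×10⁻¹¹ × 7.348×10²² = 4.904×10¹² m³/s².
r = 1737 + 4053 = 5790.0 km = 5.790×10⁶ m.
Specific orbital energy ε = v²/2 − μ/r = (734.7)²/2 − 4.904×10¹²/5.790×10⁶ = -5.771×10⁵ J/kg.
Since ε = −μ/(2a), a = −μ/(2ε) = 4.249×10⁶ m = 4248.9 km.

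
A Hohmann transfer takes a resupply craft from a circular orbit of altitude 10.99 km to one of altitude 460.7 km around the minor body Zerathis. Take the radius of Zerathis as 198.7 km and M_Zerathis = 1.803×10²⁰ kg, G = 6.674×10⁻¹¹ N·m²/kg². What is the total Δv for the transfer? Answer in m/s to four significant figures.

Δv_total ≈ 96.79 m/s

μ = GM = 6.674×10⁻¹¹ × 1.803×10²⁰ = 1.203×10¹⁰ m³/s².
r₁ = 198.7 + 10.99 = 209.69 km = 2.0969×10⁵ m.
r₂ = 198.7 + 460.7 = 659.40 km = 6.5940×10⁵ m.
Transfer ellipse a_t = (r₁ + r₂)/2 = 4.345×10⁵ m.
At r₁: circular v_c1 = √(μ/r₁) = 239.6 m/s; transfer-periapsis v_p = √[μ(2/r₁ − 1/a_t)] = 295.1 m/s.
Δv₁ = v_p − v_c1 = 55.54 m/s.
At r₂: circular v_c2 = √(μ/r₂) = 135.1 m/s; transfer-apoapsis v_a = √[μ(2/r₂ − 1/a_t)] = 93.84 m/s.
Δv₂ = v_c2 − v_a = 41.25 m/s.
Total Δv = Δv₁ + Δv₂ = 96.79 m/s.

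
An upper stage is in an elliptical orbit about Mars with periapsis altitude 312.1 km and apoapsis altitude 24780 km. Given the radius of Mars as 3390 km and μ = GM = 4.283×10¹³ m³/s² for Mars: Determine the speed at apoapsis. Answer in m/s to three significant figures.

r_p = 3390 + 312.1 = 3702.1 km = 3.7021×10⁶ m.
r_a = 3390 + 24780 = 28170 km = 2.8170×10⁷ m.
Semi-major axis a = (r_p + r_a)/2 = 15936 km = 1.594×10⁷ m.
Vis-viva: v² = μ(2/r − 1/a) = 4.283×10¹³ × (7.100×10⁻⁸ − 6.275×10⁻⁸) = 3.532×10⁵ m²/s².
v = 594.3 m/s.

v ≈ 594 m/s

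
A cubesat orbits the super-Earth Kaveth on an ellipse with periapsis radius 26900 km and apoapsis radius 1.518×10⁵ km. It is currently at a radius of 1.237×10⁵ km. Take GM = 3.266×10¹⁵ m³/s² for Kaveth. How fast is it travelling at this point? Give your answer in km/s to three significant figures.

v ≈ 4.03 km/s

Semi-major axis a = (r_p + r_a)/2 = 89350 km = 8.935×10⁷ m.
Vis-viva: v² = μ(2/r − 1/a) = 3.266×10¹⁵ × (1.617×10⁻⁸ − 1.119×10⁻⁸) = 1.625×10⁷ m²/s².
v = 4031 m/s = 4.031 km/s.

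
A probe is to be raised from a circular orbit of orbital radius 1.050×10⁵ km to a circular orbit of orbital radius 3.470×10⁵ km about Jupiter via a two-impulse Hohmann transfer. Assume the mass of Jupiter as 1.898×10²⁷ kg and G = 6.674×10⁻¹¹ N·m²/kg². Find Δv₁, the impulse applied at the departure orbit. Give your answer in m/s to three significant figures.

μ = GM = 6.674×10⁻¹¹ × 1.898×10²⁷ = 1.267×10¹⁷ m³/s².
r₁ = 1.050×10⁵ km = 1.050×10⁸ m.
r₂ = 3.470×10⁵ km = 3.470×10⁸ m.
Transfer ellipse a_t = (r₁ + r₂)/2 = 2.260×10⁸ m.
At r₁: circular v_c1 = √(μ/r₁) = 34730 m/s; transfer-perijove v_p = √[μ(2/r₁ − 1/a_t)] = 43040 m/s.
Δv₁ = v_p − v_c1 = 8305 m/s.

Δv ≈ 8310 m/s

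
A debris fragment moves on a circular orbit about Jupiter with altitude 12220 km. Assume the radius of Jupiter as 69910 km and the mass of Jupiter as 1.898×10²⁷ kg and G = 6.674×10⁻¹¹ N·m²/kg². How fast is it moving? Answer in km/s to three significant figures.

v ≈ 39.3 km/s

μ = GM = 6.674×10⁻¹¹ × 1.898×10²⁷ = 1.267×10¹⁷ m³/s².
r = 69910 + 12220 = 82130 km = 8.2130×10⁷ m.
For a circular orbit v = √(μ/r) = √(1.267×10¹⁷ / 8.213×10⁷) = √(1.542×10⁹) = 39270 m/s.
That is 39.27 km/s.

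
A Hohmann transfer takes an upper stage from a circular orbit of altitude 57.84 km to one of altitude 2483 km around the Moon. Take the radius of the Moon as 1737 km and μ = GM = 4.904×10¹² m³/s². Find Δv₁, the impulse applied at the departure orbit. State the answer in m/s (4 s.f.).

r₁ = 1737 + 57.84 = 1794.8 km = 1.7948×10⁶ m.
r₂ = 1737 + 2483 = 4220.0 km = 4.2200×10⁶ m.
Transfer ellipse a_t = (r₁ + r₂)/2 = 3.007×10⁶ m.
At r₁: circular v_c1 = √(μ/r₁) = 1653 m/s; transfer-perilune v_p = √[μ(2/r₁ − 1/a_t)] = 1958 m/s.
Δv₁ = v_p − v_c1 = 305.1 m/s.

Δv ≈ 305.1 m/s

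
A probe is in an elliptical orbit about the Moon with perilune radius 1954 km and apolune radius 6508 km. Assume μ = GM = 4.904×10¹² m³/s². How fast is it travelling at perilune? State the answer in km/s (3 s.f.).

Semi-major axis a = (r_p + r_a)/2 = 4231.0 km = 4.231×10⁶ m.
Vis-viva: v² = μ(2/r − 1/a) = 4.904×10¹² × (1.024×10⁻⁶ − 2.364×10⁻⁷) = 3.860×10⁶ m²/s².
v = 1965 m/s = 1.965 km/s.

v ≈ 1.96 km/s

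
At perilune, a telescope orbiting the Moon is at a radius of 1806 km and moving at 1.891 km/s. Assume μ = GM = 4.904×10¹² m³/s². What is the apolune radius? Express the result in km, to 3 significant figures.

r_p = 1.806×10⁶ m.
Specific energy ε = v²/2 − μ/r = -9.275×10⁵ J/kg, so a = −μ/(2ε) = 2.644×10⁶ m.
The apsides satisfy r_p + r_a = 2a, so the apolune radius is 2a − r_p = 3.482×10⁶ m = 3481.6 km.

apolune radius ≈ 3480 km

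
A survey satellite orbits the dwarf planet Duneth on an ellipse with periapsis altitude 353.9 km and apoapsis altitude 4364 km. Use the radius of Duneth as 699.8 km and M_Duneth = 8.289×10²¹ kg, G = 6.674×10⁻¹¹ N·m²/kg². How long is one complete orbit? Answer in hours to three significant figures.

T ≈ 12.6 hours

μ = GM = 6.674×10⁻¹¹ × 8.289×10²¹ = 5.532×10¹¹ m³/s².
r_p = 699.8 + 353.9 = 1053.7 km = 1.0537×10⁶ m.
r_a = 699.8 + 4364 = 5063.8 km = 5.0638×10⁶ m.
Semi-major axis a = (r_p + r_a)/2 = (1053.7 + 5063.8)/2 = 3058.8 km = 3.059×10⁶ m.
By Kepler's third law T = 2π√(a³/μ) = 2π × 7.192×10³ = 4.519×10⁴ s.
= 12.55 hours.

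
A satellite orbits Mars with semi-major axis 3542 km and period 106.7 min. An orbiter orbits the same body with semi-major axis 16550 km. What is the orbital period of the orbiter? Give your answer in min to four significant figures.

Kepler's third law: T² ∝ a³, so T₂ = T₁ (a₂/a₁)^(3/2).
a₂/a₁ = 4.673, (a₂/a₁)^(3/2) = 10.10.
T₂ = 106.7 × 10.10 = 1078 min.

T₂ ≈ 1078 min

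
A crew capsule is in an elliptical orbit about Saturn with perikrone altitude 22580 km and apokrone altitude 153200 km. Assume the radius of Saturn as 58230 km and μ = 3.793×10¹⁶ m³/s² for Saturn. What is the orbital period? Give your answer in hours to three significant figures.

r_p = 58230 + 22580 = 80810 km = 8.0810×10⁷ m.
r_a = 58230 + 153200 = 211430 km = 2.1143×10⁸ m.
Semi-major axis a = (r_p + r_a)/2 = (80810 + 2.1143×10⁵)/2 = 1.4612×10⁵ km = 1.461×10⁸ m.
By Kepler's third law T = 2π√(a³/μ) = 2π × 9.069×10³ = 5.698×10⁴ s.
= 15.83 hours.

T ≈ 15.8 hours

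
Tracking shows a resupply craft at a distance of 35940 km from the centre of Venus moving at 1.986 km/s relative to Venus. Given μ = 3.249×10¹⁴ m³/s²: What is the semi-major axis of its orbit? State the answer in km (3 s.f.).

r = 3.594×10⁷ m.
Vis-viva rearranged: 1/a = 2/r − v²/μ = 5.565×10⁻⁸ − 1.214×10⁻⁸ = 4.351×10⁻⁸ m⁻¹.
a = 2.298×10⁷ m = 22984 km.

a ≈ 23000 km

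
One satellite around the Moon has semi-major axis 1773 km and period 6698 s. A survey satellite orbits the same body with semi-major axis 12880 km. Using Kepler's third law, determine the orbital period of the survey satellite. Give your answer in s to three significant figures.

Kepler's third law: T² ∝ a³, so T₂ = T₁ (a₂/a₁)^(3/2).
a₂/a₁ = 7.265, (a₂/a₁)^(3/2) = 19.58.
T₂ = 6698 × 19.58 = 1.311×10⁵ s.

T₂ ≈ 1.31×10⁵ s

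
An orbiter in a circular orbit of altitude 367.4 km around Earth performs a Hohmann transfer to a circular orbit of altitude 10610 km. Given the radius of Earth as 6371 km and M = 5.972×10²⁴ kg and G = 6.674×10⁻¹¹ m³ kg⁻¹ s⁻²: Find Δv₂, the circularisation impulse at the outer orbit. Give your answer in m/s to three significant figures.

Δv ≈ 1190 m/s

μ = GM = 6.674×10⁻¹¹ × 5.972×10²⁴ = 3.986×10¹⁴ m³/s².
r₁ = 6371 + 367.4 = 6738.4 km = 6.7384×10⁶ m.
r₂ = 6371 + 10610 = 16981 km = 1.6981×10⁷ m.
Transfer ellipse a_t = (r₁ + r₂)/2 = 1.186×10⁷ m.
At r₁: circular v_c1 = √(μ/r₁) = 7691 m/s; transfer-perigee v_p = √[μ(2/r₁ − 1/a_t)] = 9203 m/s.
At r₂: circular v_c2 = √(μ/r₂) = 4845 m/s; transfer-apogee v_a = √[μ(2/r₂ − 1/a_t)] = 3652 m/s.
Δv₂ = v_c2 − v_a = 1193 m/s.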